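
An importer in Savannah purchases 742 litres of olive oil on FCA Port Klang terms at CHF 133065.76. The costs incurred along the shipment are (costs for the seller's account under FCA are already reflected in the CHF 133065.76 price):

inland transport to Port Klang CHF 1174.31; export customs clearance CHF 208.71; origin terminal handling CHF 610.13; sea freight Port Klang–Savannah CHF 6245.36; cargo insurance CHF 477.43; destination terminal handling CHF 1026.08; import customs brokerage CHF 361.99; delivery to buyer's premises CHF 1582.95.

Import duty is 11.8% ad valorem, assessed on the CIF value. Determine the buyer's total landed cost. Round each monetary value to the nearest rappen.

Total landed cost: CHF 159936.74

FCA: the seller delivers export-cleared goods to the carrier; the buyer bears costs from that point.
Already in the invoice (seller's account under FCA): inland to port, export clearance — exclude.
CIF value = FCA price + origin terminal + freight + insurance = 133065.76 + 610.13 + 6245.36 + 477.43 = 140398.68
Import duty = 140398.68 × 11.8% = 16567.04
Buyer bears: origin terminal 610.13 + freight 6245.36 + insurance 477.43 + destination terminal 1026.08 + brokerage 361.99 + delivery 1582.95 + duty 16567.04 = 26870.98
Landed cost = invoice 133065.76 + 26870.98 = 159936.74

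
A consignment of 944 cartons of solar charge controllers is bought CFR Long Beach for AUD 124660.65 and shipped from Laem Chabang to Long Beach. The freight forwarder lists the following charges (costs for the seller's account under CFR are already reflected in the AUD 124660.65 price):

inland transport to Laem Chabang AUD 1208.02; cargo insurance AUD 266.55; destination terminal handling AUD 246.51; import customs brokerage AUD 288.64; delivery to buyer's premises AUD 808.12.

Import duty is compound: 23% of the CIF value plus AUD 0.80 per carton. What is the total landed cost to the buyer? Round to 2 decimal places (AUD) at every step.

CFR: the seller pays costs through ocean freight to the destination port, but not insurance.
Already in the invoice (seller's account under CFR): inland to port — exclude.
CIF value = CFR price + insurance = 124660.65 + 266.55 = 124927.20
Ad valorem component: 124927.20 × 23% = 28733.26
Specific component: 944 × 0.80 = 755.20
Import duty = 28733.26 + 755.20 = 29488.46
Buyer bears: insurance 266.55 + destination terminal 246.51 + brokerage 288.64 + delivery 808.12 + duty 29488.46 = 31098.28
Landed cost = invoice 124660.65 + 31098.28 = 155758.93

Total landed cost: AUD 155758.93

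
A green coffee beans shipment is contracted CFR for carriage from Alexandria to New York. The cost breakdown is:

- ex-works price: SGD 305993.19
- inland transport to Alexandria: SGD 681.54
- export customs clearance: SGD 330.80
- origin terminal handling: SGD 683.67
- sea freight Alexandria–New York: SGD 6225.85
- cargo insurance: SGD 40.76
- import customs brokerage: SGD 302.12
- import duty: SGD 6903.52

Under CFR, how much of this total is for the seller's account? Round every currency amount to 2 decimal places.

CFR: the seller pays costs through ocean freight to the destination port, but not insurance.
Seller's account: goods 305993.19 + inland to port 681.54 + export clearance 330.80 + origin terminal 683.67 + freight 6225.85 = 313915.05
Buyer's account: insurance 40.76 + brokerage 302.12 + duty 6903.52 = 7246.40

Seller's account: SGD 313915.05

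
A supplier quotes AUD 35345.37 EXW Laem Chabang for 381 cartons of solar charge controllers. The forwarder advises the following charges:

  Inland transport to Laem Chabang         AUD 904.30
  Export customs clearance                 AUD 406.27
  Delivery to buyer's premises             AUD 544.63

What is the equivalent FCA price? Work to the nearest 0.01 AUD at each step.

FCA price: AUD 36655.94

Not relevant to the conversion: delivery — on the buyer under both terms; not part of either seller's price.
From EXW to FCA, the seller additionally bears: inland to port, export clearance.
FCA price = 35345.37 + 904.30 + 406.27 = 36655.94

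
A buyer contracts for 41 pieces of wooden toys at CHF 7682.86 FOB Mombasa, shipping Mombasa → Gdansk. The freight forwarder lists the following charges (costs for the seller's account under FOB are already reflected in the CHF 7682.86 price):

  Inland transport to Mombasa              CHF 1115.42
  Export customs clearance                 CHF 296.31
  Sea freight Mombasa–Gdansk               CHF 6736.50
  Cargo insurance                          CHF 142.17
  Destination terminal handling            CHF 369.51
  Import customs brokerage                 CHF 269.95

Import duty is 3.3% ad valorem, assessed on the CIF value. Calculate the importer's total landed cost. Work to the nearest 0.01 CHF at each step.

Total landed cost: CHF 15681.52

FOB: the seller bears costs until goods are on board at the origin port; the buyer bears freight, insurance and all costs thereafter.
Already in the invoice (seller's account under FOB): inland to port, export clearance — exclude.
CIF value = FOB price + freight + insurance = 7682.86 + 6736.50 + 142.17 = 14561.53
Import duty = 14561.53 × 3.3% = 480.53
Buyer bears: freight 6736.50 + insurance 142.17 + destination terminal 369.51 + brokerage 269.95 + duty 480.53 = 7998.66
Landed cost = invoice 7682.86 + 7998.66 = 15681.52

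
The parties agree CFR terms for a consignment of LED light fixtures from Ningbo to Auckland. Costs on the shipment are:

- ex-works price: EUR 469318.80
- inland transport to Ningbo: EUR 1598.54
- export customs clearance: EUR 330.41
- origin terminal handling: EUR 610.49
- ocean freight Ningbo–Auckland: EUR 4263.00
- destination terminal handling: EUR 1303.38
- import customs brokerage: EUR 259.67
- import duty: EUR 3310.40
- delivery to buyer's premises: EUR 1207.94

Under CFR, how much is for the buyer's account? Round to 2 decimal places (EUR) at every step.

CFR: the seller pays costs through ocean freight to the destination port, but not insurance.
Seller's account: goods 469318.80 + inland to port 1598.54 + export clearance 330.41 + origin terminal 610.49 + freight 4263.00 = 476121.24
Buyer's account: destination terminal 1303.38 + brokerage 259.67 + duty 3310.40 + delivery 1207.94 = 6081.39

Buyer's account: EUR 6081.39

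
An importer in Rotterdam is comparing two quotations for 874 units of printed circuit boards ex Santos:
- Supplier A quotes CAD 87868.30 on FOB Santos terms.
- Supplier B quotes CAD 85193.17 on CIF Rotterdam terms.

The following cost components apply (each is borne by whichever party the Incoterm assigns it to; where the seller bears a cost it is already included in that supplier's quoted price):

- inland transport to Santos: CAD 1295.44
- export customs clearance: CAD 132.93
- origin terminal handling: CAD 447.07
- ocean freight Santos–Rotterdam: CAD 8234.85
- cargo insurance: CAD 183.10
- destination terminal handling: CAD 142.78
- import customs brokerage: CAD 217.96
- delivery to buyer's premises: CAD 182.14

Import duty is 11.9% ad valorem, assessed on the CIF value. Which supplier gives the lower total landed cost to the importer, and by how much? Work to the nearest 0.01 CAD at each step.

Supplier A (FOB):
CIF value = FOB price + freight + insurance = 87868.30 + 8234.85 + 183.10 = 96286.25
Import duty = 96286.25 × 11.9% = 11458.06
Buyer bears (A): 8234.85 + 183.10 + 142.78 + 217.96 + 182.14 = 8960.83
Landed cost (A) = invoice 87868.30 + 8960.83 + duty 11458.06 = 108287.19
Supplier B (CIF):
The CIF price already equals the CIF value: 85193.17
Import duty = 85193.17 × 11.9% = 10137.99
Buyer bears (B): 142.78 + 217.96 + 182.14 = 542.88
Landed cost (B) = invoice 85193.17 + 542.88 + duty 10137.99 = 95874.04
Difference = |108287.19 − 95874.04| = 12413.15

Supplier B is cheaper by CAD 12413.15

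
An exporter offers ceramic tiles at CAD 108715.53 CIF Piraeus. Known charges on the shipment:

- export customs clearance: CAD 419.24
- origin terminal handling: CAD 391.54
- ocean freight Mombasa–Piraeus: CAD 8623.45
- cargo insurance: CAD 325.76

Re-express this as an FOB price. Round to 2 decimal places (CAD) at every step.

FOB price: CAD 99766.32

Not relevant to the conversion: export clearance, origin terminal — on the seller under both CIF and FOB; already in the CIF price and stays in the FOB price.
From CIF to FOB, the seller no longer bears: freight, insurance.
FOB price = 108715.53 − 8623.45 − 325.76 = 99766.32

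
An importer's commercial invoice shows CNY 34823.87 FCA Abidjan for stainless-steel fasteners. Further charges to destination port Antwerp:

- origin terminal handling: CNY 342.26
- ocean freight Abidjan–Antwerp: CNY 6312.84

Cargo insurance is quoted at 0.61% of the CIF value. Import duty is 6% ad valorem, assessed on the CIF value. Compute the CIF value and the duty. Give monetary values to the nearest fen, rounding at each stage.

Let C be the CIF value. C = FCA price + pre-shipment costs + freight + 0.61% × C
C − 0.61% × C = 34823.87 + 342.26 + 6312.84
0.9939 × C = 41478.97
C = 41478.97 / 0.9939 = 41733.54
Insurance premium = 0.61% × 41733.54 = 254.57
Import duty = 41733.54 × 6% = 2504.01

CIF value: CNY 41733.54; import duty: CNY 2504.01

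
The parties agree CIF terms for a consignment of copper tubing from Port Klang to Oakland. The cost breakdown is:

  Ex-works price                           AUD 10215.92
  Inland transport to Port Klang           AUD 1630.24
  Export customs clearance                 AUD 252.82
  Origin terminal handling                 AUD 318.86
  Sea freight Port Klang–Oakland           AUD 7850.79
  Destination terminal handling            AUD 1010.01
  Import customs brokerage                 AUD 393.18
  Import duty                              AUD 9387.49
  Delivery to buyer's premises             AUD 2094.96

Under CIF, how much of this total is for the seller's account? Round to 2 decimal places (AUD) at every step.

Seller's account: AUD 20268.63

CIF: the seller pays costs through ocean freight and marine insurance to the destination port.
Seller's account: goods 10215.92 + inland to port 1630.24 + export clearance 252.82 + origin terminal 318.86 + freight 7850.79 = 20268.63
Buyer's account: destination terminal 1010.01 + brokerage 393.18 + duty 9387.49 + delivery 2094.96 = 12885.64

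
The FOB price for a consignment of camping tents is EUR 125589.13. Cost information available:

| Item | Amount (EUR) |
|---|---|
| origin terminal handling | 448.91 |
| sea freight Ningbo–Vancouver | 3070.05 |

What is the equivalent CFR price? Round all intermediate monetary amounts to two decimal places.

Not relevant to the conversion: origin terminal — on the seller under both FOB and CFR; already in the FOB price and stays in the CFR price.
From FOB to CFR, the seller additionally bears: freight.
CFR price = 125589.13 + 3070.05 = 128659.18

CFR price: EUR 128659.18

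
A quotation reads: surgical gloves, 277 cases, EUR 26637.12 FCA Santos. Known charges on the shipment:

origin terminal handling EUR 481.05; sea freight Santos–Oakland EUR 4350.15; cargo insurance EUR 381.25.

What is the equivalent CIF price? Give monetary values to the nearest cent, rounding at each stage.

From FCA to CIF, the seller additionally bears: origin terminal, freight, insurance.
CIF price = 26637.12 + 481.05 + 4350.15 + 381.25 = 31849.57

CIF price: EUR 31849.57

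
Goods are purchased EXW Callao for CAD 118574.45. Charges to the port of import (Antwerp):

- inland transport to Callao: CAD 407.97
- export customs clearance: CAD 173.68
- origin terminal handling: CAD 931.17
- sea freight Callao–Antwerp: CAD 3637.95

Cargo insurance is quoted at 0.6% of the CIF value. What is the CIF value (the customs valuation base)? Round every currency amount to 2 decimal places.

Let C be the CIF value. C = EXW price + pre-shipment costs + freight + 0.6% × C
C − 0.6% × C = 118574.45 + 407.97 + 173.68 + 931.17 + 3637.95
0.994 × C = 123725.22
C = 123725.22 / 0.994 = 124472.05
Insurance premium = 0.6% × 124472.05 = 746.83

CIF value: CAD 124472.05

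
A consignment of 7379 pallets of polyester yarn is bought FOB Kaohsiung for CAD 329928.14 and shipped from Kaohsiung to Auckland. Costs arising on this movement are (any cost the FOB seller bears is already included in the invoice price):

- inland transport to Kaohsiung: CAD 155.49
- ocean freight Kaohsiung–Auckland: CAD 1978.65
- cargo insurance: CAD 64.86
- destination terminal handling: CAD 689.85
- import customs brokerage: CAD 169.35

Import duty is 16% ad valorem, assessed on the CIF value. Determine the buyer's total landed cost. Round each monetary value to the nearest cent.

Total landed cost: CAD 385946.31

FOB: the seller bears costs until goods are on board at the origin port; the buyer bears freight, insurance and all costs thereafter.
Already in the invoice (seller's account under FOB): inland to port — exclude.
CIF value = FOB price + freight + insurance = 329928.14 + 1978.65 + 64.86 = 331971.65
Import duty = 331971.65 × 16% = 53115.46
Buyer bears: freight 1978.65 + insurance 64.86 + destination terminal 689.85 + brokerage 169.35 + duty 53115.46 = 56018.17
Landed cost = invoice 329928.14 + 56018.17 = 385946.31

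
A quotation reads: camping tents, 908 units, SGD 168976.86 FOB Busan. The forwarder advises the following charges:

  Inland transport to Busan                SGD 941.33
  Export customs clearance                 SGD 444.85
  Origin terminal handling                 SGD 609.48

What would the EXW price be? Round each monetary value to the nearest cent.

EXW price: SGD 166981.20

From FOB to EXW, the seller no longer bears: inland to port, export clearance, origin terminal.
EXW price = 168976.86 − 941.33 − 444.85 − 609.48 = 166981.20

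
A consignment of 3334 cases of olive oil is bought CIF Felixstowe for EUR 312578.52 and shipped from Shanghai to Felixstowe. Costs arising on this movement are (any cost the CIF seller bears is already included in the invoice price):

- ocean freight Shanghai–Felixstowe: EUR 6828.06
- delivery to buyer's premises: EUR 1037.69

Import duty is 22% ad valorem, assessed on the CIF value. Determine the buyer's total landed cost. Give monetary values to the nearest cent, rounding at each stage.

Total landed cost: EUR 382383.48

CIF: the seller pays costs through ocean freight and marine insurance to the destination port.
Already in the invoice (seller's account under CIF): freight — exclude.
The CIF price already equals the CIF value: 312578.52
Import duty = 312578.52 × 22% = 68767.27
Buyer bears: delivery 1037.69 + duty 68767.27 = 69804.96
Landed cost = invoice 312578.52 + 69804.96 = 382383.48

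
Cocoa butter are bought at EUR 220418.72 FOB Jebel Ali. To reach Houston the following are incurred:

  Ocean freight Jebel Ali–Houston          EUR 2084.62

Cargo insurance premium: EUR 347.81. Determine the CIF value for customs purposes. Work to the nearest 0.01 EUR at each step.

CIF = FOB price + freight + insurance
CIF = 220418.72 + 2084.62 + 347.81 = 222851.15

CIF value: EUR 222851.15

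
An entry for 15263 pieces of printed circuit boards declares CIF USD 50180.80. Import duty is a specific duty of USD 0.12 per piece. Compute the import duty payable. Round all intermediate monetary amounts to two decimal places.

Import duty: USD 1831.56

Import duty = 15263 × 0.12 = 1831.56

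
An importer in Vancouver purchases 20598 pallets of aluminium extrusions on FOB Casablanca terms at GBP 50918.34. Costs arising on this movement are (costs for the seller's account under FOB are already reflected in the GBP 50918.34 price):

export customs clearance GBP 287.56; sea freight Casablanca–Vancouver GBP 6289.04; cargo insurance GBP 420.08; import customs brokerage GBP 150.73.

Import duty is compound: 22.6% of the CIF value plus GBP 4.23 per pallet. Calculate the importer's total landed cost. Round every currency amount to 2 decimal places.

FOB: the seller bears costs until goods are on board at the origin port; the buyer bears freight, insurance and all costs thereafter.
Already in the invoice (seller's account under FOB): export clearance — exclude.
CIF value = FOB price + freight + insurance = 50918.34 + 6289.04 + 420.08 = 57627.46
Ad valorem component: 57627.46 × 22.6% = 13023.81
Specific component: 20598 × 4.23 = 87129.54
Import duty = 13023.81 + 87129.54 = 100153.35
Buyer bears: freight 6289.04 + insurance 420.08 + brokerage 150.73 + duty 100153.35 = 107013.20
Landed cost = invoice 50918.34 + 107013.20 = 157931.54

Total landed cost: GBP 157931.54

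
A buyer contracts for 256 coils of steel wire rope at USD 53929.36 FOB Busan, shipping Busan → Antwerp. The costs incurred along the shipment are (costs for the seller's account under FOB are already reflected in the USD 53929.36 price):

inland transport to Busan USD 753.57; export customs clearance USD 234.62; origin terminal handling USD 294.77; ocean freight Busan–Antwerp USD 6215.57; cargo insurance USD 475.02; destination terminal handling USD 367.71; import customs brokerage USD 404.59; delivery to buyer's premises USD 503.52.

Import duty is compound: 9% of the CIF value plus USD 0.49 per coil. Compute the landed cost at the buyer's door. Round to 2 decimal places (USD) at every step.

FOB: the seller bears costs until goods are on board at the origin port; the buyer bears freight, insurance and all costs thereafter.
Already in the invoice (seller's account under FOB): inland to port, export clearance, origin terminal — exclude.
CIF value = FOB price + freight + insurance = 53929.36 + 6215.57 + 475.02 = 60619.95
Ad valorem component: 60619.95 × 9% = 5455.80
Specific component: 256 × 0.49 = 125.44
Import duty = 5455.80 + 125.44 = 5581.24
Buyer bears: freight 6215.57 + insurance 475.02 + destination terminal 367.71 + brokerage 404.59 + delivery 503.52 + duty 5581.24 = 13547.65
Landed cost = invoice 53929.36 + 13547.65 = 67477.01

Total landed cost: USD 67477.01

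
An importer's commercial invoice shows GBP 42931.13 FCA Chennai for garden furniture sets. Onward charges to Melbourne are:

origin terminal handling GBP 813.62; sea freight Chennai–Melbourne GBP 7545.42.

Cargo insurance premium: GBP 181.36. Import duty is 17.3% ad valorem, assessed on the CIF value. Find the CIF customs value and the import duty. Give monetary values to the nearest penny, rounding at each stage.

CIF value: GBP 51471.53; import duty: GBP 8904.57

CIF = FCA price + pre-shipment costs + freight + insurance
CIF = 42931.13 + 813.62 + 7545.42 + 181.36 = 51471.53
Import duty = 51471.53 × 17.3% = 8904.57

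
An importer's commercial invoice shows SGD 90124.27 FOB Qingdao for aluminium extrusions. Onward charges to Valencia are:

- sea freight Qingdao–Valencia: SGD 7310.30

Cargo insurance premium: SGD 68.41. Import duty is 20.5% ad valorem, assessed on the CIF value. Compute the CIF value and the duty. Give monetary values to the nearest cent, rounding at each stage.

CIF = FOB price + freight + insurance
CIF = 90124.27 + 7310.30 + 68.41 = 97502.98
Import duty = 97502.98 × 20.5% = 19988.11

CIF value: SGD 97502.98; import duty: SGD 19988.11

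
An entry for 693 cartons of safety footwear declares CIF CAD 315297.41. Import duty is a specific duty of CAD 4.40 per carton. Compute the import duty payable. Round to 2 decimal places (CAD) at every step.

Import duty: CAD 3049.20

Import duty = 693 × 4.40 = 3049.20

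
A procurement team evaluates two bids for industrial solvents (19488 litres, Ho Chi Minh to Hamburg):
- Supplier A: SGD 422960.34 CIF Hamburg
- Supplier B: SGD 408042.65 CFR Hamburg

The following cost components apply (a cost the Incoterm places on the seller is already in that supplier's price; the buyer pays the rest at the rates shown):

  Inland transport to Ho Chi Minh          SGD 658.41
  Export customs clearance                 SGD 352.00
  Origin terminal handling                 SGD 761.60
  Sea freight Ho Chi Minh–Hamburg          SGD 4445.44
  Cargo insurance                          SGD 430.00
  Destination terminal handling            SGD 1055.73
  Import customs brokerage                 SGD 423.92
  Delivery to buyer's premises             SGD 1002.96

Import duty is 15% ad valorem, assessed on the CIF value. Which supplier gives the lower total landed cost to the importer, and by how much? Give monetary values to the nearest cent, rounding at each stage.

Supplier B is cheaper by SGD 16660.84

Supplier A (CIF):
The CIF price already equals the CIF value: 422960.34
Import duty = 422960.34 × 15% = 63444.05
Buyer bears (A): 1055.73 + 423.92 + 1002.96 = 2482.61
Landed cost (A) = invoice 422960.34 + 2482.61 + duty 63444.05 = 488887.00
Supplier B (CFR):
CIF value = CFR price + insurance = 408042.65 + 430.00 = 408472.65
Import duty = 408472.65 × 15% = 61270.90
Buyer bears (B): 430.00 + 1055.73 + 423.92 + 1002.96 = 2912.61
Landed cost (B) = invoice 408042.65 + 2912.61 + duty 61270.90 = 472226.16
Difference = |488887.00 − 472226.16| = 16660.84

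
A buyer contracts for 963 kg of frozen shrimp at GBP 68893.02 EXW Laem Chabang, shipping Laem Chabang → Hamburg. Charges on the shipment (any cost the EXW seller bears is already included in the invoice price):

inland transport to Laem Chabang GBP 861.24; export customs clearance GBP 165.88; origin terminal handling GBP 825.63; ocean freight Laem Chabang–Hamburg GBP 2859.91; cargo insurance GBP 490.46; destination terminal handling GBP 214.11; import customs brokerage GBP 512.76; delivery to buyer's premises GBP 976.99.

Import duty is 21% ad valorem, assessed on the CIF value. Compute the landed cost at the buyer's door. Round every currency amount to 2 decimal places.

Total landed cost: GBP 91360.19

EXW: the seller makes goods available at their premises; the buyer bears all onward costs.
CIF value = EXW price + inland to port + export clearance + origin terminal + freight + insurance = 68893.02 + 861.24 + 165.88 + 825.63 + 2859.91 + 490.46 = 74096.14
Import duty = 74096.14 × 21% = 15560.19
Buyer bears: inland to port 861.24 + export clearance 165.88 + origin terminal 825.63 + freight 2859.91 + insurance 490.46 + destination terminal 214.11 + brokerage 512.76 + delivery 976.99 + duty 15560.19 = 22467.17
Landed cost = invoice 68893.02 + 22467.17 = 91360.19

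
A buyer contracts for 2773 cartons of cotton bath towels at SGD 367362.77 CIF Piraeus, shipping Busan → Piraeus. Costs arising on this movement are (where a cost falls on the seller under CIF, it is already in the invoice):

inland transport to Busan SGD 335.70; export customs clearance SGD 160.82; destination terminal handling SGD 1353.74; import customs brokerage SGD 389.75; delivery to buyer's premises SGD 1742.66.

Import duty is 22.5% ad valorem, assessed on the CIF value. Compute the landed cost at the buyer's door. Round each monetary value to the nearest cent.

Total landed cost: SGD 453505.54

CIF: the seller pays costs through ocean freight and marine insurance to the destination port.
Already in the invoice (seller's account under CIF): inland to port, export clearance — exclude.
The CIF price already equals the CIF value: 367362.77
Import duty = 367362.77 × 22.5% = 82656.62
Buyer bears: destination terminal 1353.74 + brokerage 389.75 + delivery 1742.66 + duty 82656.62 = 86142.77
Landed cost = invoice 367362.77 + 86142.77 = 453505.54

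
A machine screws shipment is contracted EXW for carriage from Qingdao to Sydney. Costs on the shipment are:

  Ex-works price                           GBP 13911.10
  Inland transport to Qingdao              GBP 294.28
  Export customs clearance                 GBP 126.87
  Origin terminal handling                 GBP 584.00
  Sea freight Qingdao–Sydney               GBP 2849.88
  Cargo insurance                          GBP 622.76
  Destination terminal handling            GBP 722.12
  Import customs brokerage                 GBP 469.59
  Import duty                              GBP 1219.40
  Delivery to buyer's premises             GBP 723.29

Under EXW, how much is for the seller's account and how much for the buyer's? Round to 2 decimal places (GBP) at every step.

Seller: GBP 13911.10; buyer: GBP 7612.19

EXW: the seller makes goods available at their premises; the buyer bears all onward costs.
Seller's account: goods 13911.10 = 13911.10
Buyer's account: inland to port 294.28 + export clearance 126.87 + origin terminal 584.00 + freight 2849.88 + insurance 622.76 + destination terminal 722.12 + brokerage 469.59 + duty 1219.40 + delivery 723.29 = 7612.19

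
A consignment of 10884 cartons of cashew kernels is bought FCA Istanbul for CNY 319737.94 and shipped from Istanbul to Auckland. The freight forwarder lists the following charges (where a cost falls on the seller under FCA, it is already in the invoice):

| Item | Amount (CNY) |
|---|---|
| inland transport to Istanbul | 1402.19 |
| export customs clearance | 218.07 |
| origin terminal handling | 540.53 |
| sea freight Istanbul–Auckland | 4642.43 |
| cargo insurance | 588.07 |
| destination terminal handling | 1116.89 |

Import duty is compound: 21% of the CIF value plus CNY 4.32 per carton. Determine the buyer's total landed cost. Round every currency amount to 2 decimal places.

Total landed cost: CNY 442001.62

FCA: the seller delivers export-cleared goods to the carrier; the buyer bears costs from that point.
Already in the invoice (seller's account under FCA): inland to port, export clearance — exclude.
CIF value = FCA price + origin terminal + freight + insurance = 319737.94 + 540.53 + 4642.43 + 588.07 = 325508.97
Ad valorem component: 325508.97 × 21% = 68356.88
Specific component: 10884 × 4.32 = 47018.88
Import duty = 68356.88 + 47018.88 = 115375.76
Buyer bears: origin terminal 540.53 + freight 4642.43 + insurance 588.07 + destination terminal 1116.89 + duty 115375.76 = 122263.68
Landed cost = invoice 319737.94 + 122263.68 = 442001.62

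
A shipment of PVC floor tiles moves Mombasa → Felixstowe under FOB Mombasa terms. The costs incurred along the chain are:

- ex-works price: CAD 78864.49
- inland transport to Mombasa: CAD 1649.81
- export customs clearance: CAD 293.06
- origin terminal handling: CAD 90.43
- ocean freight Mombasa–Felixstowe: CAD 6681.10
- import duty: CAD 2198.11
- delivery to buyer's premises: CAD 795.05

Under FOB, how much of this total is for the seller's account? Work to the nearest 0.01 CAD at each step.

FOB: the seller bears costs until goods are on board at the origin port; the buyer bears freight, insurance and all costs thereafter.
Seller's account: goods 78864.49 + inland to port 1649.81 + export clearance 293.06 + origin terminal 90.43 = 80897.79
Buyer's account: freight 6681.10 + duty 2198.11 + delivery 795.05 = 9674.26

Seller's account: CAD 80897.79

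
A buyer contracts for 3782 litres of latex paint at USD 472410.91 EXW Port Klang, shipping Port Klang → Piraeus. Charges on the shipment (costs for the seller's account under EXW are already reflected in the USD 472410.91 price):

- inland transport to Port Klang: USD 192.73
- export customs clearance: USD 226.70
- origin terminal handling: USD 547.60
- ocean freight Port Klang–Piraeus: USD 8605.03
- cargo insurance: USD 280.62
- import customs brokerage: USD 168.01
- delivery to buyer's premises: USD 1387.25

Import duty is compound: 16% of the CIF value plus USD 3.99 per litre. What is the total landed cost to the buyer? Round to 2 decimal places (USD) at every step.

EXW: the seller makes goods available at their premises; the buyer bears all onward costs.
CIF value = EXW price + inland to port + export clearance + origin terminal + freight + insurance = 472410.91 + 192.73 + 226.70 + 547.60 + 8605.03 + 280.62 = 482263.59
Ad valorem component: 482263.59 × 16% = 77162.17
Specific component: 3782 × 3.99 = 15090.18
Import duty = 77162.17 + 15090.18 = 92252.35
Buyer bears: inland to port 192.73 + export clearance 226.70 + origin terminal 547.60 + freight 8605.03 + insurance 280.62 + brokerage 168.01 + delivery 1387.25 + duty 92252.35 = 103660.29
Landed cost = invoice 472410.91 + 103660.29 = 576071.20

Total landed cost: USD 576071.20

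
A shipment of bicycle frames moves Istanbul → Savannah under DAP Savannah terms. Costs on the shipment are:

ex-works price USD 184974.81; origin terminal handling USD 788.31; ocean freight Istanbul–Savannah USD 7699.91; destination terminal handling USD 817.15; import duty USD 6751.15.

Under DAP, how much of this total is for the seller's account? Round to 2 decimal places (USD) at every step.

Seller's account: USD 194280.18

DAP: the seller bears all costs to the named destination except import duty and clearance.
Seller's account: goods 184974.81 + origin terminal 788.31 + freight 7699.91 + destination terminal 817.15 = 194280.18
Buyer's account: duty 6751.15 = 6751.15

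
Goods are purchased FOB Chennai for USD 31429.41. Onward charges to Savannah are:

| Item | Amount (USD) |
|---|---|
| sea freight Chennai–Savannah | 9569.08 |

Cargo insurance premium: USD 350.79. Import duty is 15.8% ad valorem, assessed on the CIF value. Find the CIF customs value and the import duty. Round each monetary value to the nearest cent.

CIF value: USD 41349.28; import duty: USD 6533.19

CIF = FOB price + freight + insurance
CIF = 31429.41 + 9569.08 + 350.79 = 41349.28
Import duty = 41349.28 × 15.8% = 6533.19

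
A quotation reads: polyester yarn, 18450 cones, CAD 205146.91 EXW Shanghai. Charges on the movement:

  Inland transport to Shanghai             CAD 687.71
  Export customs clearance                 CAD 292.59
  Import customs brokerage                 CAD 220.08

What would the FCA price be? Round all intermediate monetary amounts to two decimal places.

Not relevant to the conversion: brokerage — on the buyer under both terms; not part of either seller's price.
From EXW to FCA, the seller additionally bears: inland to port, export clearance.
FCA price = 205146.91 + 687.71 + 292.59 = 206127.21

FCA price: CAD 206127.21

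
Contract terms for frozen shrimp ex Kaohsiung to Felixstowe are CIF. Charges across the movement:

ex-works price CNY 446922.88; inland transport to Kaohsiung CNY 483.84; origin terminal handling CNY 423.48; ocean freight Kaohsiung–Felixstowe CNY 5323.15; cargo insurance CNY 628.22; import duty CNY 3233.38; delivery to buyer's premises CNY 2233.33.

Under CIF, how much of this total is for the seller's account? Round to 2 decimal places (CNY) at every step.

Seller's account: CNY 453781.57

CIF: the seller pays costs through ocean freight and marine insurance to the destination port.
Seller's account: goods 446922.88 + inland to port 483.84 + origin terminal 423.48 + freight 5323.15 + insurance 628.22 = 453781.57
Buyer's account: duty 3233.38 + delivery 2233.33 = 5466.71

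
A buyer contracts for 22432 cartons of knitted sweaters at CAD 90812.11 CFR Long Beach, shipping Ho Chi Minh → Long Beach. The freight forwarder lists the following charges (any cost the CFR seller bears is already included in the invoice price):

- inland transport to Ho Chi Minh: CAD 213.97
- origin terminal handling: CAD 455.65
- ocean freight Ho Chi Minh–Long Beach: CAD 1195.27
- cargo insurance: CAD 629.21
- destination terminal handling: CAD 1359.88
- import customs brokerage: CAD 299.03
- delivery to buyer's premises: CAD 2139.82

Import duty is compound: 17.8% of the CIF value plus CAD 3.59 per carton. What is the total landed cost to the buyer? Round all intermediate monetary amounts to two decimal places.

CFR: the seller pays costs through ocean freight to the destination port, but not insurance.
Already in the invoice (seller's account under CFR): inland to port, origin terminal, freight — exclude.
CIF value = CFR price + insurance = 90812.11 + 629.21 = 91441.32
Ad valorem component: 91441.32 × 17.8% = 16276.55
Specific component: 22432 × 3.59 = 80530.88
Import duty = 16276.55 + 80530.88 = 96807.43
Buyer bears: insurance 629.21 + destination terminal 1359.88 + brokerage 299.03 + delivery 2139.82 + duty 96807.43 = 101235.37
Landed cost = invoice 90812.11 + 101235.37 = 192047.48

Total landed cost: CAD 192047.48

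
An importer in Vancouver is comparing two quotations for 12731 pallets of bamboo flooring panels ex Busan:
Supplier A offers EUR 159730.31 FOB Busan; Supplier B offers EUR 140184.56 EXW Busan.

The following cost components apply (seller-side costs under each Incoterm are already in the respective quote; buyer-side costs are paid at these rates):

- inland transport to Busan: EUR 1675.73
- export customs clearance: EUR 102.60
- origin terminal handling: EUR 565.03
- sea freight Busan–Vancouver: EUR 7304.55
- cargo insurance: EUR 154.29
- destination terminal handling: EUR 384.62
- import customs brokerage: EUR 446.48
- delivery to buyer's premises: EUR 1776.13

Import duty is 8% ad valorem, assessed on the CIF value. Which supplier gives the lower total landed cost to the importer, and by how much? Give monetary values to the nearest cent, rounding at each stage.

Supplier B is cheaper by EUR 18578.58

Supplier A (FOB):
CIF value = FOB price + freight + insurance = 159730.31 + 7304.55 + 154.29 = 167189.15
Import duty = 167189.15 × 8% = 13375.13
Buyer bears (A): 7304.55 + 154.29 + 384.62 + 446.48 + 1776.13 = 10066.07
Landed cost (A) = invoice 159730.31 + 10066.07 + duty 13375.13 = 183171.51
Supplier B (EXW):
CIF value = EXW price + inland to port + export clearance + origin terminal + freight + insurance = 140184.56 + 1675.73 + 102.60 + 565.03 + 7304.55 + 154.29 = 149986.76
Import duty = 149986.76 × 8% = 11998.94
Buyer bears (B): 1675.73 + 102.60 + 565.03 + 7304.55 + 154.29 + 384.62 + 446.48 + 1776.13 = 12409.43
Landed cost (B) = invoice 140184.56 + 12409.43 + duty 11998.94 = 164592.93
Difference = |183171.51 − 164592.93| = 18578.58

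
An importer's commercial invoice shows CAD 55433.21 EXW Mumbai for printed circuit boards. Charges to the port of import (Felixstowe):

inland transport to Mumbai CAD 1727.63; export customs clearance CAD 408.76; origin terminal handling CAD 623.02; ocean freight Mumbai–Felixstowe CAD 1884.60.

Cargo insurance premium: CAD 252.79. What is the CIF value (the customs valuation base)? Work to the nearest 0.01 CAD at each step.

CIF value: CAD 60330.01

CIF = EXW price + pre-shipment costs + freight + insurance
CIF = 55433.21 + 1727.63 + 408.76 + 623.02 + 1884.60 + 252.79 = 60330.01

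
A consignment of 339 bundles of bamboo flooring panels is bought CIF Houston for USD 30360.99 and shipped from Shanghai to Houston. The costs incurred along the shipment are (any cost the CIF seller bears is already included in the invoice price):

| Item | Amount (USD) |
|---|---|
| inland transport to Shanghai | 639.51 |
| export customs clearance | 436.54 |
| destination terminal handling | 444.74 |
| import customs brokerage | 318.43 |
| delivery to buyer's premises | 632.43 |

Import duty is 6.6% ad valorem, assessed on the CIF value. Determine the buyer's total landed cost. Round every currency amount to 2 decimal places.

CIF: the seller pays costs through ocean freight and marine insurance to the destination port.
Already in the invoice (seller's account under CIF): inland to port, export clearance — exclude.
The CIF price already equals the CIF value: 30360.99
Import duty = 30360.99 × 6.6% = 2003.83
Buyer bears: destination terminal 444.74 + brokerage 318.43 + delivery 632.43 + duty 2003.83 = 3399.43
Landed cost = invoice 30360.99 + 3399.43 = 33760.42

Total landed cost: USD 33760.42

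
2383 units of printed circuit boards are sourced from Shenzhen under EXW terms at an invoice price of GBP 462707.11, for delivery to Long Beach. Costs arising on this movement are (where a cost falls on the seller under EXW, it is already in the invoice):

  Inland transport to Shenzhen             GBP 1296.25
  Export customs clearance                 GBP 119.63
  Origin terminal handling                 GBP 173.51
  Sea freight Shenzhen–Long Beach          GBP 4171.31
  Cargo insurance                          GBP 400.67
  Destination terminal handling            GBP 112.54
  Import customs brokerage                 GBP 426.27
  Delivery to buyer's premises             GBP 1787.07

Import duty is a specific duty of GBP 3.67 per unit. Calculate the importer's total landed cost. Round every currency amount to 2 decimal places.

Total landed cost: GBP 479939.97

EXW: the seller makes goods available at their premises; the buyer bears all onward costs.
CIF value = EXW price + inland to port + export clearance + origin terminal + freight + insurance = 462707.11 + 1296.25 + 119.63 + 173.51 + 4171.31 + 400.67 = 468868.48
Import duty = 2383 × 3.67 = 8745.61
Buyer bears: inland to port 1296.25 + export clearance 119.63 + origin terminal 173.51 + freight 4171.31 + insurance 400.67 + destination terminal 112.54 + brokerage 426.27 + delivery 1787.07 + duty 8745.61 = 17232.86
Landed cost = invoice 462707.11 + 17232.86 = 479939.97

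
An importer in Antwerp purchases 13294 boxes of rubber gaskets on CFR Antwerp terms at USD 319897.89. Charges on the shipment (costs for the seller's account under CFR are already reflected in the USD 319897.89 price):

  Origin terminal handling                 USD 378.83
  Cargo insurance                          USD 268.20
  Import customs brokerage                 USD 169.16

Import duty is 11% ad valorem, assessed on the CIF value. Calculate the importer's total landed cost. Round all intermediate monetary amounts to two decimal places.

CFR: the seller pays costs through ocean freight to the destination port, but not insurance.
Already in the invoice (seller's account under CFR): origin terminal — exclude.
CIF value = CFR price + insurance = 319897.89 + 268.20 = 320166.09
Import duty = 320166.09 × 11% = 35218.27
Buyer bears: insurance 268.20 + brokerage 169.16 + duty 35218.27 = 35655.63
Landed cost = invoice 319897.89 + 35655.63 = 355553.52

Total landed cost: USD 355553.52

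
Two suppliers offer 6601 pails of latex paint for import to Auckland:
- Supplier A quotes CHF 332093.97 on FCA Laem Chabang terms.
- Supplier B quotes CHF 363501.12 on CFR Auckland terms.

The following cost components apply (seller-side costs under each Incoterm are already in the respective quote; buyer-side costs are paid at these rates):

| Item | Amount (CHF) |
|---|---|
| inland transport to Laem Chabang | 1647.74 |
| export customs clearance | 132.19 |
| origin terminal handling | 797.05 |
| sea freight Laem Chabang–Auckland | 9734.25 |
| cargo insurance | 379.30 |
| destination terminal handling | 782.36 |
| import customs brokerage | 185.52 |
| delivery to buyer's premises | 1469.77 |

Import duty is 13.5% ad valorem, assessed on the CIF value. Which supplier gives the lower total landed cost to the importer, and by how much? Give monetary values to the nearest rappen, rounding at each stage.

Supplier A is cheaper by CHF 23694.09

Supplier A (FCA):
CIF value = FCA price + origin terminal + freight + insurance = 332093.97 + 797.05 + 9734.25 + 379.30 = 343004.57
Import duty = 343004.57 × 13.5% = 46305.62
Buyer bears (A): 797.05 + 9734.25 + 379.30 + 782.36 + 185.52 + 1469.77 = 13348.25
Landed cost (A) = invoice 332093.97 + 13348.25 + duty 46305.62 = 391747.84
Supplier B (CFR):
CIF value = CFR price + insurance = 363501.12 + 379.30 = 363880.42
Import duty = 363880.42 × 13.5% = 49123.86
Buyer bears (B): 379.30 + 782.36 + 185.52 + 1469.77 = 2816.95
Landed cost (B) = invoice 363501.12 + 2816.95 + duty 49123.86 = 415441.93
Difference = |391747.84 − 415441.93| = 23694.09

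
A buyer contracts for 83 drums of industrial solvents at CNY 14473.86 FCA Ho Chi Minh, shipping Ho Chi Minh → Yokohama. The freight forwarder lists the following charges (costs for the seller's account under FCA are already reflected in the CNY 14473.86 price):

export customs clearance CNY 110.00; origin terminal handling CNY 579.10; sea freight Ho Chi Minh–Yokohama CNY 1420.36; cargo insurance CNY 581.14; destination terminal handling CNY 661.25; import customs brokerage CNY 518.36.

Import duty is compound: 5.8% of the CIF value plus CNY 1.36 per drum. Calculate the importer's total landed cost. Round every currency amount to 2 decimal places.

Total landed cost: CNY 19336.11

FCA: the seller delivers export-cleared goods to the carrier; the buyer bears costs from that point.
Already in the invoice (seller's account under FCA): export clearance — exclude.
CIF value = FCA price + origin terminal + freight + insurance = 14473.86 + 579.10 + 1420.36 + 581.14 = 17054.46
Ad valorem component: 17054.46 × 5.8% = 989.16
Specific component: 83 × 1.36 = 112.88
Import duty = 989.16 + 112.88 = 1102.04
Buyer bears: origin terminal 579.10 + freight 1420.36 + insurance 581.14 + destination terminal 661.25 + brokerage 518.36 + duty 1102.04 = 4862.25
Landed cost = invoice 14473.86 + 4862.25 = 19336.11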